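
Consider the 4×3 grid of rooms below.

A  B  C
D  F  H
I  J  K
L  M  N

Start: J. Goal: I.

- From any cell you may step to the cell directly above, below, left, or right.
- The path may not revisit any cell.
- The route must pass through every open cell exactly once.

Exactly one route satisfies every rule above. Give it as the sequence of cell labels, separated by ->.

J -> F -> D -> A -> B -> C -> H -> K -> N -> M -> L -> I

Need to visit all 12 open cells exactly once, starting at J and ending at I.
Route from J: up 1 to F, left 1 to D, up 1 to A, right 2 to C, down 3 to N, left 2 to L, up 1 to I — 11 moves in all.
Check: all 12 open cells covered.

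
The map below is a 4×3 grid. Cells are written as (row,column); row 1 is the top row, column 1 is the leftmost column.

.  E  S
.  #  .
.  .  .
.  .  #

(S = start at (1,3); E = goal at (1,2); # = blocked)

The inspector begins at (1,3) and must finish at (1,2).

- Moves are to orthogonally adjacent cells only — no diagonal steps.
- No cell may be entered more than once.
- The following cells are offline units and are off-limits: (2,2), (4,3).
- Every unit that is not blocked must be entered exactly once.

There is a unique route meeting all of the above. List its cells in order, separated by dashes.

Need to visit all 10 open cells exactly once, starting at (1,3) and ending at (1,2).
Cell (3,3) has only two open neighbours ((2,3) and (3,2)), so the path must pass straight through it: one of those is the cell it's entered from and the other is where it exits.
Route from (1,3): down 2 to (3,3), left 1 to (3,2), down 1 to (4,2), left 1 to (4,1), up 3 to (1,1), right 1 to (1,2) — 9 moves in all.
Check: all 10 open cells covered.

(1,3) - (2,3) - (3,3) - (3,2) - (4,2) - (4,1) - (3,1) - (2,1) - (1,1) - (1,2)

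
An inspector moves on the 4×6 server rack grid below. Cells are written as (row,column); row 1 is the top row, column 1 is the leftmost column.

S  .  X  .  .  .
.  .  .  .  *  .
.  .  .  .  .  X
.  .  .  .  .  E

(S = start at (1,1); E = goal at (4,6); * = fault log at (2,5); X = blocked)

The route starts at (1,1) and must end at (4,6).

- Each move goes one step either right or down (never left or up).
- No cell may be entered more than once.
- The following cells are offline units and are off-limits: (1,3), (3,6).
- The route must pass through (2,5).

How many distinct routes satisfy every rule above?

2

A right/down-only route from (1,1) to (4,6) makes exactly 3 down-moves and 5 right-moves in some order.
With no other constraints that would be C(8,3) = 56 routes.
Split at (2,5) and multiply the segment counts (each segment already excludes blocked cells): (1,1)→(2,5): 2; (2,5)→(4,6): 1; product = 2.
That gives 2 routes.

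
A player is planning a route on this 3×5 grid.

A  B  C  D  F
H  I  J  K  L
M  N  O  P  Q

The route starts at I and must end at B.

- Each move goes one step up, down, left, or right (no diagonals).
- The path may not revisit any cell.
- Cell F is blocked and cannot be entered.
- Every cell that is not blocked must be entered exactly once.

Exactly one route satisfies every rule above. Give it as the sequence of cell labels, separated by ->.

I -> J -> C -> D -> K -> L -> Q -> P -> O -> N -> M -> H -> A -> B

Need to visit all 14 open cells exactly once, starting at I and ending at B.
Route from I: right 1 to J, up 1 to C, right 1 to D, down 1 to K, right 1 to L, down 1 to Q, left 4 to M, up 2 to A, right 1 to B — 13 moves in all.
Check: all 14 open cells covered.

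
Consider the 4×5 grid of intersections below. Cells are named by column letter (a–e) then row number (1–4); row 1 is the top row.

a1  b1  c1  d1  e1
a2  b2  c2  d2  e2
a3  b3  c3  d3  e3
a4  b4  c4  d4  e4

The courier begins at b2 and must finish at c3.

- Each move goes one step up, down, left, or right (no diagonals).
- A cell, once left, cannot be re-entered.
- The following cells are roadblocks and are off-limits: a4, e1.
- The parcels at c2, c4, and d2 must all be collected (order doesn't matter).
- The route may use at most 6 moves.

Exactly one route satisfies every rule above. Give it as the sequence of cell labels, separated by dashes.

b2 - c2 - d2 - d3 - d4 - c4 - c3

The 6-move cap with required stops at c2, c4, d2 leaves no slack for detours.
Route from b2: 2× right (reaching d2), 2× down (reaching d4), left to c4, up to c3 — 6 moves in all.
Check: all required cells visited; 6 ≤ 6 moves.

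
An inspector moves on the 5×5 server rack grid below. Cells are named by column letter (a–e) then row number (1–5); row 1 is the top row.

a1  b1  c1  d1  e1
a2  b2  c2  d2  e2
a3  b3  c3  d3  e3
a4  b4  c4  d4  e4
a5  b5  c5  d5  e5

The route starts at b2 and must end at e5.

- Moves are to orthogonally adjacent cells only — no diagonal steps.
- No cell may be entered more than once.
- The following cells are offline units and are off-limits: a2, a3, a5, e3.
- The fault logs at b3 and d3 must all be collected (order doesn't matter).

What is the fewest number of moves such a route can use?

Any route passes through b3 and d3 in some order between b2 and e5. Summing Manhattan distances along each leg and taking the cheapest ordering (b2 → b3 → d3 → e5) gives a lower bound of 1 + 2 + 3 = 6 moves.
A route of 6 moves achieves this: b2 → b3 → c3 → d3 → d4 → d5 → e5.
Since 6 matches the lower bound, it is optimal.

6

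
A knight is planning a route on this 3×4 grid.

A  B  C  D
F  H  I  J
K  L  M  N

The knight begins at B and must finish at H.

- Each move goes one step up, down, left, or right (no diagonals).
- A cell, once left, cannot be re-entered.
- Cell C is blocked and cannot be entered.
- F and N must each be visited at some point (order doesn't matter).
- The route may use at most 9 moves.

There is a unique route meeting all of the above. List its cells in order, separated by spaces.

B A F K L M N J I H

The 9-move cap with required stops at F, N leaves no slack for detours.
Route from B: left 1 to A, down 2 to K, right 3 to N, up 1 to J, left 2 to H — 9 moves in all.
Check: all required cells visited; 9 ≤ 9 moves.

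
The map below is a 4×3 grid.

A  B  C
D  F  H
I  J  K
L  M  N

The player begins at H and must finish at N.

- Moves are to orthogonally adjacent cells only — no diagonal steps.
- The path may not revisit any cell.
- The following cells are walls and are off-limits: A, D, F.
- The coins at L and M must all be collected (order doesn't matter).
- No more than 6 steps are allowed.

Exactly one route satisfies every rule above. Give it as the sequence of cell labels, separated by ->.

H -> K -> J -> I -> L -> M -> N

The 6-move cap with required stops at L, M leaves no slack for detours.
Route from H: down to K, 2× left (reaching I), down to L, 2× right (reaching N) — 6 moves in all.
Check: all required cells visited; 6 ≤ 6 moves.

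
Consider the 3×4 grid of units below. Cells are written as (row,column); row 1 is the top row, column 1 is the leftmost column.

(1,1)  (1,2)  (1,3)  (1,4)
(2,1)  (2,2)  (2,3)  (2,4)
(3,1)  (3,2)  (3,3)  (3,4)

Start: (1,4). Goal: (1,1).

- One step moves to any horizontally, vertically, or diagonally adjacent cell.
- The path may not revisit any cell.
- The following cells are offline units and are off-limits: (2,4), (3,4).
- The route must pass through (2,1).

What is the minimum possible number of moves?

Any route passes through (2,1) somewhere between (1,4) and (1,1). Summing Chebyshev distances along the two legs ((1,4) → (2,1) → (1,1)) gives a lower bound of 3 + 1 = 4 moves.
A route of 4 moves achieves this: (1,4) → (1,3) → (1,2) → (2,1) → (1,1).
Since 4 matches the lower bound, it is optimal.

4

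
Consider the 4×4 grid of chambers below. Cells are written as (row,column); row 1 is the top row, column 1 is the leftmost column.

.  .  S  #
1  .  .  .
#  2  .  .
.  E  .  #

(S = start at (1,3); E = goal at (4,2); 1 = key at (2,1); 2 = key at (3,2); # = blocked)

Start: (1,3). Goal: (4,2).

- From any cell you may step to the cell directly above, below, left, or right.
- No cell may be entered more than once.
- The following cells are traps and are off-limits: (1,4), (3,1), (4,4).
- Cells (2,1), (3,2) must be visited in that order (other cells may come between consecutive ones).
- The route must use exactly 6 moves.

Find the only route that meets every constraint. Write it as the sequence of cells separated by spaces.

The waypoints must appear in the order (2,1), (3,2), with no cell reused.
Route from (1,3): left 2 to (1,1), down 1 to (2,1), right 1 to (2,2), down 2 to (4,2) — 6 moves in all.
Check: order respected (1 at step 3, 2 at step 5); 6 moves as required.

(1,3) (1,2) (1,1) (2,1) (2,2) (3,2) (4,2)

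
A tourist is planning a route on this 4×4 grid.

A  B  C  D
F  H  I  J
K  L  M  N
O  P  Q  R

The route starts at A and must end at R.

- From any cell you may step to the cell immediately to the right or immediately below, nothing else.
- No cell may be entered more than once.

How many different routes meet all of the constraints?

A right/down-only route from A to R makes exactly 3 down-moves and 3 right-moves in some order.
With no other constraints that would be C(6,3) = 20 routes.
That gives 20 routes.

20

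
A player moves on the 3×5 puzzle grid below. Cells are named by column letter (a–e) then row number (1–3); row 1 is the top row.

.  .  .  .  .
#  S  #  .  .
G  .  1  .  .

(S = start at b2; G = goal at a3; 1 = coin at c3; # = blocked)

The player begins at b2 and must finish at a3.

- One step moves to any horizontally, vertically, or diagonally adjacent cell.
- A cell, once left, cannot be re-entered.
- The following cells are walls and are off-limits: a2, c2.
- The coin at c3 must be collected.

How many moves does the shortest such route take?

Any route passes through c3 somewhere between b2 and a3. Summing Chebyshev distances along the two legs (b2 → c3 → a3) gives a lower bound of 1 + 2 = 3 moves.
A route of 3 moves achieves this: b2 → c3 → b3 → a3.
Since 3 matches the lower bound, it is optimal.

3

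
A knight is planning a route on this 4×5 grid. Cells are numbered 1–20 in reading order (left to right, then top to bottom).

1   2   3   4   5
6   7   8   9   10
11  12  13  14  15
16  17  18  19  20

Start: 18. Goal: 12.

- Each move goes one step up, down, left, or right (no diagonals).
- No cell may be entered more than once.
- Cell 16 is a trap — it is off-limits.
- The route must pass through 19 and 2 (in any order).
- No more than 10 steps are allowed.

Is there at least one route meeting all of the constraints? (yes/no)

yes

One route that works: 18 → 19 → 14 → 9 → 4 → 3 → 2 → 7 → 12.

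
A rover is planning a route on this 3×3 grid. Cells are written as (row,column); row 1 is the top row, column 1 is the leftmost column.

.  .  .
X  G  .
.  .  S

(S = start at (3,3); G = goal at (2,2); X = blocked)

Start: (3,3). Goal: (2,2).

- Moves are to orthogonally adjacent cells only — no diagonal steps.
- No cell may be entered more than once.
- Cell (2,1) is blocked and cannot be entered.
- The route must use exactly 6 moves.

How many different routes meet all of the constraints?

0

Need simple routes of exactly 6 moves from (3,3) to (2,2) (Manhattan distance 2, so 2 moves are spent on a detour and 2 undoing it).
No route satisfies every constraint, so the count is 0.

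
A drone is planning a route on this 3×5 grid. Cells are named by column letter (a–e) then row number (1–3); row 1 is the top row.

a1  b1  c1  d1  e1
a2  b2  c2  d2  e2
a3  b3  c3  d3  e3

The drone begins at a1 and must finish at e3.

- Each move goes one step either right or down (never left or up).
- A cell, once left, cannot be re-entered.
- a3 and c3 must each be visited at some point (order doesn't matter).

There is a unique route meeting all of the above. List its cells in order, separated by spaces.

a1 a2 a3 b3 c3 d3 e3

Moves only go right or down, so the column and row indices never decrease.
Route from a1: 2× down (reaching a3), 4× right (reaching e3) — 6 moves in all.
Check: all required cells visited.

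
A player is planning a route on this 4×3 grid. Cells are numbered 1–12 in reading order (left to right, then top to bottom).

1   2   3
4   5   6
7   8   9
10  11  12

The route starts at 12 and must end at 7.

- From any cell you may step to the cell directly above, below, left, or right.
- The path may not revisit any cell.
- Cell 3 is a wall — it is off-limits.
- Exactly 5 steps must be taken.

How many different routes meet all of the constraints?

5

Need simple routes of exactly 5 moves from 12 to 7 (Manhattan distance 3, so 1 moves are spent on a detour and 1 undoing it).
Enumerating: 12 9 6 5 8 7 | 12 9 6 5 4 7 | 12 9 8 5 4 7 | 12 9 8 11 10 7 | 12 11 8 5 4 7.
That gives 5 routes.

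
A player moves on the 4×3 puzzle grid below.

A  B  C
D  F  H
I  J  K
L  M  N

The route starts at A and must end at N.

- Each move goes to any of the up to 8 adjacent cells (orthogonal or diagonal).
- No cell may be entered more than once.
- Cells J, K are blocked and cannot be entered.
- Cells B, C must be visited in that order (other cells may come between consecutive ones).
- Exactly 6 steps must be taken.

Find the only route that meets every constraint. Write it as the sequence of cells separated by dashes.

A - B - C - F - I - M - N

The waypoints must appear in the order B, C, with no cell reused.
Route from A: right 2 to C, down-left 2 to I, down-right 1 to M, right 1 to N — 6 moves in all.
Check: order respected (B at step 1, C at step 2); 6 moves as required.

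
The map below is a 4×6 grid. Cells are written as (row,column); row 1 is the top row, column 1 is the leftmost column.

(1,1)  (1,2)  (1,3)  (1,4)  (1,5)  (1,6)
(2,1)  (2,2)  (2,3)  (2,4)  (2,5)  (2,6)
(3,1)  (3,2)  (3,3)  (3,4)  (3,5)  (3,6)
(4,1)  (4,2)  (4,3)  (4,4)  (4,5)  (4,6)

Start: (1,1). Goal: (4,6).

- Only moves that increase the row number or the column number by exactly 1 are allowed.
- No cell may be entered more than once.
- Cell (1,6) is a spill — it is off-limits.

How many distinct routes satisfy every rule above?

A right/down-only route from (1,1) to (4,6) makes exactly 3 down-moves and 5 right-moves in some order.
With no other constraints that would be C(8,3) = 56 routes.
Subtract routes through each blocked cell (inclusion–exclusion for overlaps): − through (1,6): 1 → 55.
That gives 55 routes.

55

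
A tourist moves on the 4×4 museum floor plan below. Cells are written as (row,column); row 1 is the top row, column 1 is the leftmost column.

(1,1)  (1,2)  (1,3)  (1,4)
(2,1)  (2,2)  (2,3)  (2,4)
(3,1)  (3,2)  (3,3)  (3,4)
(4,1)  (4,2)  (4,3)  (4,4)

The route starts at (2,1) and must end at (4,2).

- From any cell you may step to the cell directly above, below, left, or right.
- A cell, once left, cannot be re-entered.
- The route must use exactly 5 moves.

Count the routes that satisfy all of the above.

Need simple routes of exactly 5 moves from (2,1) to (4,2) (Manhattan distance 3, so 1 moves are spent on a detour and 1 undoing it).
Enumerating: (2,1) (1,1) (1,2) (2,2) (3,2) (4,2) | (2,1) (3,1) (3,2) (3,3) (4,3) (4,2) | (2,1) (2,2) (3,2) (3,1) (4,1) (4,2) | (2,1) (2,2) (3,2) (3,3) (4,3) (4,2) | (2,1) (2,2) (2,3) (3,3) (4,3) (4,2) | (2,1) (2,2) (2,3) (3,3) (3,2) (4,2).
That gives 6 routes.

6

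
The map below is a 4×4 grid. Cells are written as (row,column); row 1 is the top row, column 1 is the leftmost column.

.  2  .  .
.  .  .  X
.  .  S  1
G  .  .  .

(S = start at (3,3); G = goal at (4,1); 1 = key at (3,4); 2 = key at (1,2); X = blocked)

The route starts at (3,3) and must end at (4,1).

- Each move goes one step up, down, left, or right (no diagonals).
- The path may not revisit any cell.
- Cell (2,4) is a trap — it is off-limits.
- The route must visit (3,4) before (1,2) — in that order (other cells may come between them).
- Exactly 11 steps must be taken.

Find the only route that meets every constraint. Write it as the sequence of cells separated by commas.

The waypoints must appear in the order (3,4), (1,2), with no cell reused.
Route from (3,3): right to (3,4), down to (4,4), 2× left (reaching (4,2)), 3× up (reaching (1,2)), left to (1,1), 3× down (reaching (4,1)) — 11 moves in all.
Check: order respected (1 at step 1, 2 at step 7); 11 moves as required.

(3,3), (3,4), (4,4), (4,3), (4,2), (3,2), (2,2), (1,2), (1,1), (2,1), (3,1), (4,1)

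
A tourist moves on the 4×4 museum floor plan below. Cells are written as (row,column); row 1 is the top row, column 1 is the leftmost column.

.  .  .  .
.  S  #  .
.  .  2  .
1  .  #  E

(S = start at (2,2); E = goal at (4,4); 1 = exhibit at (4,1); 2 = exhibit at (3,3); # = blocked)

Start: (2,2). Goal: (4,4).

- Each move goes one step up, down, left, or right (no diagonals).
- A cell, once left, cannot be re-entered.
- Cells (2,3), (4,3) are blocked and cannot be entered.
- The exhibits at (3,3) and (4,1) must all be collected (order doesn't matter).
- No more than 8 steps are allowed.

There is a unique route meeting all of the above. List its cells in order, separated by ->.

(2,2) -> (2,1) -> (3,1) -> (4,1) -> (4,2) -> (3,2) -> (3,3) -> (3,4) -> (4,4)

The budget equals the shortest possible length, so every move has to be on a shortest route through the required cells.
Route from (2,2): left to (2,1), 2× down (reaching (4,1)), right to (4,2), up to (3,2), 2× right (reaching (3,4)), down to (4,4) — 8 moves in all.
Check: all required cells visited; 8 ≤ 8 moves.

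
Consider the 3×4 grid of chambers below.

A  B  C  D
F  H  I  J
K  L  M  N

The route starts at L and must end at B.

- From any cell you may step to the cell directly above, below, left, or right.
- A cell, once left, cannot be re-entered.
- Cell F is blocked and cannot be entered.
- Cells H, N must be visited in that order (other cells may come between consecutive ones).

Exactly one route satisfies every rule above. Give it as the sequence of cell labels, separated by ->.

L -> H -> I -> M -> N -> J -> D -> C -> B

The waypoints must appear in the order H, N, with no cell reused.
Route from L: up 1 to H, right 1 to I, down 1 to M, right 1 to N, up 2 to D, left 2 to B — 8 moves in all.
Check: order respected (H at step 1, N at step 4).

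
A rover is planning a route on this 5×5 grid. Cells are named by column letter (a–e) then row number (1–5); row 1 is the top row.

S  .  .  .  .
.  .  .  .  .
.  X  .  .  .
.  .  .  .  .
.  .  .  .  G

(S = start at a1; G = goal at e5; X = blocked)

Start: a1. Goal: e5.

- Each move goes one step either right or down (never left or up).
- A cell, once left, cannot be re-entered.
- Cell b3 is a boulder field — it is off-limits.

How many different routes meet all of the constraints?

40

A right/down-only route from a1 to e5 makes exactly 4 down-moves and 4 right-moves in some order.
With no other constraints that would be C(8,4) = 70 routes.
Subtract routes through each blocked cell (inclusion–exclusion for overlaps): − through b3: 30 → 40.
That gives 40 routes.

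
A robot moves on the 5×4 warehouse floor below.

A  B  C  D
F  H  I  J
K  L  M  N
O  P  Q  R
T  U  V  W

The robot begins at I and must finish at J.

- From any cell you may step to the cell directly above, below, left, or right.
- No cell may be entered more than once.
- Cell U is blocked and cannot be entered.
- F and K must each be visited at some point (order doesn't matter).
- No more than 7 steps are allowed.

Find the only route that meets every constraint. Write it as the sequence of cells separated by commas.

I, H, F, K, L, M, N, J

Any route must reach F and K and still end at J within 7 moves, so the order of the required stops is forced.
Route from I: left 2 to F, down 1 to K, right 3 to N, up 1 to J — 7 moves in all.
Check: all required cells visited; 7 ≤ 7 moves.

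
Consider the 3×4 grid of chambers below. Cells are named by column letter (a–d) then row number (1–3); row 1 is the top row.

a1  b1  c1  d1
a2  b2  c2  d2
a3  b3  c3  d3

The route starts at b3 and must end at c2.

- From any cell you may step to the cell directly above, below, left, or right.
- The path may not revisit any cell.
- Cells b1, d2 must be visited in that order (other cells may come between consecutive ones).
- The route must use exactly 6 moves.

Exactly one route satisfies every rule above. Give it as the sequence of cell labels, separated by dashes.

b3 - b2 - b1 - c1 - d1 - d2 - c2

The waypoints must appear in the order b1, d2, with no cell reused.
Route from b3: 2× up (reaching b1), 2× right (reaching d1), down to d2, left to c2 — 6 moves in all.
Check: order respected (b1 at step 2, d2 at step 5); 6 moves as required.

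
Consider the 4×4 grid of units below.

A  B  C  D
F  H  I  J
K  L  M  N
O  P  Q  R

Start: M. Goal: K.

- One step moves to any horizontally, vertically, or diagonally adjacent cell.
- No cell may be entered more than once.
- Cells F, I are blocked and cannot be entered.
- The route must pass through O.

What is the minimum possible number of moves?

3

Any route passes through O somewhere between M and K. Summing Chebyshev distances along the two legs (M → O → K) gives a lower bound of 2 + 1 = 3 moves.
A route of 3 moves achieves this: M → L → O → K.
Since 3 matches the lower bound, it is optimal.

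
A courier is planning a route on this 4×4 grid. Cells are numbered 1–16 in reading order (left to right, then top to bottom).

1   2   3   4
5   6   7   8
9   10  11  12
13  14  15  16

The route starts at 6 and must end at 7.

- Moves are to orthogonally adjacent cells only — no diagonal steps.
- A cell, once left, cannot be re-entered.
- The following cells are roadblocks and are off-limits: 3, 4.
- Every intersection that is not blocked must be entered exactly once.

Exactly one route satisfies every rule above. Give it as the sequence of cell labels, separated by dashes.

6 - 2 - 1 - 5 - 9 - 13 - 14 - 10 - 11 - 15 - 16 - 12 - 8 - 7

Need to visit all 14 open cells exactly once, starting at 6 and ending at 7.
Cell 13 has only two open neighbours (9 and 14), so the path must pass straight through it: one of those is the cell it's entered from and the other is where it exits.
Route from 6: up 1 to 2, left 1 to 1, down 3 to 13, right 1 to 14, up 1 to 10, right 1 to 11, down 1 to 15, right 1 to 16, up 2 to 8, left 1 to 7 — 13 moves in all.
Check: all 14 open cells covered.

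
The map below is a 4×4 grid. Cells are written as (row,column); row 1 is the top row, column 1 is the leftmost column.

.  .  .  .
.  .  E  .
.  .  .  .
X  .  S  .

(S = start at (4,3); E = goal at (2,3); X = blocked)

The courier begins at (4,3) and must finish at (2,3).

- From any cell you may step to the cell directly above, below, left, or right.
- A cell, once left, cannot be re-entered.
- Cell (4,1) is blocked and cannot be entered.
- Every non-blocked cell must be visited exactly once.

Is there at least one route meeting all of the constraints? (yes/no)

Colour the cells like a checkerboard: each orthogonal step flips colour, so a Hamiltonian route alternates colours. Here there are 8 cells of one colour and 7 of the other, with start on the same colour as the goal — the counts and endpoints can't be arranged into an alternating sequence of length 15, so no Hamiltonian route exists.

no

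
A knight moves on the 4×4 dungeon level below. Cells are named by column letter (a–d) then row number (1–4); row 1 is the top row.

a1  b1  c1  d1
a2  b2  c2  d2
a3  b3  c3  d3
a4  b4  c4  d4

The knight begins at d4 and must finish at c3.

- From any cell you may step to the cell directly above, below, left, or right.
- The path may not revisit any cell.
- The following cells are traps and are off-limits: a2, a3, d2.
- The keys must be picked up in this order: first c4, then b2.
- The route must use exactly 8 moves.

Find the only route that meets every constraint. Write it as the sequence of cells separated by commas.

The waypoints must appear in the order c4, b2, with no cell reused.
Route from d4: left 2 to b4, up 3 to b1, right 1 to c1, down 2 to c3 — 8 moves in all.
Check: order respected (c4 at step 1, b2 at step 4); 8 moves as required.

d4, c4, b4, b3, b2, b1, c1, c2, c3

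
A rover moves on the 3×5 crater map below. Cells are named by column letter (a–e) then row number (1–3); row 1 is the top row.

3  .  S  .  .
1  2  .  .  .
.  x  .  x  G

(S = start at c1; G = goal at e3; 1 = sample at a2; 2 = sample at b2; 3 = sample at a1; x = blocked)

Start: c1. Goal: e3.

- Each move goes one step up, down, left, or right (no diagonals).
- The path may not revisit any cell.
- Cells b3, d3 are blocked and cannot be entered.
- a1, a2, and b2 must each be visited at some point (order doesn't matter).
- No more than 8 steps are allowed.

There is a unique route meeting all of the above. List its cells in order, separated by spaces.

Any route must reach a1, a2, and b2 and still end at e3 within 8 moves, so the order of the required stops is forced.
Route from c1: 2× left (reaching a1), down to a2, 4× right (reaching e2), down to e3 — 8 moves in all.
Check: all required cells visited; 8 ≤ 8 moves.

c1 b1 a1 a2 b2 c2 d2 e2 e3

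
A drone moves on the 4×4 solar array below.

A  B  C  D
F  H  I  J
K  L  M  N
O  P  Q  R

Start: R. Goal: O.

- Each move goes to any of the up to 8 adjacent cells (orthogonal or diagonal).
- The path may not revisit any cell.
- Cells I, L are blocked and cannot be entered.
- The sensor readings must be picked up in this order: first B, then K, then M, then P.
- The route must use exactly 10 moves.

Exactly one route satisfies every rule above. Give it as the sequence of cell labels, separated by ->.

The waypoints must appear in the order B, K, M, P, with no cell reused.
Route from R: 2× up (reaching J), up-left to C, left to B, down-left to F, down to K, up-right to H, down-right to M, down-left to P, left to O — 10 moves in all.
Check: order respected (B at step 4, K at step 6, M at step 8, P at step 9); 10 moves as required.

R -> N -> J -> C -> B -> F -> K -> H -> M -> P -> O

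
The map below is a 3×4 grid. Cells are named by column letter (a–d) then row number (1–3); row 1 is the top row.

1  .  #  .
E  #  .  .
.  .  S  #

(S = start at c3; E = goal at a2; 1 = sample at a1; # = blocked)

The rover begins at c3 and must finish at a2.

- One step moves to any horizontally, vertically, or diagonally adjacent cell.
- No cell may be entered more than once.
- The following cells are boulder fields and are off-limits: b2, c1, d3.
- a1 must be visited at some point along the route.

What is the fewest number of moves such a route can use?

4

Any route passes through a1 somewhere between c3 and a2. Summing Chebyshev distances along the two legs (c3 → a1 → a2) gives a lower bound of 2 + 1 = 3 moves.
That bound ignores the blocked cells. Measuring each leg by the fewest moves that actually steer around them (c3→a1: 3; a1→a2: 1) raises the lower bound to 4.
A route of 4 moves exists: c3 → c2 → b1 → a1 → a2.
Since 4 matches that lower bound, it is optimal.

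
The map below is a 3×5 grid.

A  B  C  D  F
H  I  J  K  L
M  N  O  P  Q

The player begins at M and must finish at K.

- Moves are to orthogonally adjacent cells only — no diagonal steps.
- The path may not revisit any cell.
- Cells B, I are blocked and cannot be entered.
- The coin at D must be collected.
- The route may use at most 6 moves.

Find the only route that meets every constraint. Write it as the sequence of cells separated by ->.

M -> N -> O -> J -> C -> D -> K

The budget equals the shortest possible length, so every move has to be on a shortest route through the required cells.
Route from M: 2× right (reaching O), 2× up (reaching C), right to D, down to K — 6 moves in all.
Check: all required cells visited; 6 ≤ 6 moves.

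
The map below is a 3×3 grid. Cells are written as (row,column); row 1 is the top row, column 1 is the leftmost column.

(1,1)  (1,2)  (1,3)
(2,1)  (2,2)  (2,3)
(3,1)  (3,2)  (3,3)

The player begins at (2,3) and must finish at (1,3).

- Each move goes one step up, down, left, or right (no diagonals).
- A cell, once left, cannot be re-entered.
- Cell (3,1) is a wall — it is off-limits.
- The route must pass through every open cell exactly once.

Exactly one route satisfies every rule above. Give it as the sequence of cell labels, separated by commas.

Need to visit all 8 open cells exactly once, starting at (2,3) and ending at (1,3).
Cell (3,2) has only two open neighbours ((2,2) and (3,3)), so the path must pass straight through it: one of those is the cell it's entered from and the other is where it exits.
Route from (2,3): down 1 to (3,3), left 1 to (3,2), up 1 to (2,2), left 1 to (2,1), up 1 to (1,1), right 2 to (1,3) — 7 moves in all.
Check: all 8 open cells covered.

(2,3), (3,3), (3,2), (2,2), (2,1), (1,1), (1,2), (1,3)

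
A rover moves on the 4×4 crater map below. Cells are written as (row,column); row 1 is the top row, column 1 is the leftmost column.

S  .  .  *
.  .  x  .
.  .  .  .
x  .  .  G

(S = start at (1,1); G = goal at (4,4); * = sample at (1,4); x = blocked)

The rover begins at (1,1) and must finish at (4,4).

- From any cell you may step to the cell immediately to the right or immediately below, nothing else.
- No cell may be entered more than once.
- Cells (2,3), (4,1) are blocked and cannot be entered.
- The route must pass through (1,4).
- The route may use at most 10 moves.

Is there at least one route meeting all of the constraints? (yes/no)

yes

One route that works: (1,1) → (1,2) → (1,3) → (1,4) → (2,4) → (3,4) → (4,4).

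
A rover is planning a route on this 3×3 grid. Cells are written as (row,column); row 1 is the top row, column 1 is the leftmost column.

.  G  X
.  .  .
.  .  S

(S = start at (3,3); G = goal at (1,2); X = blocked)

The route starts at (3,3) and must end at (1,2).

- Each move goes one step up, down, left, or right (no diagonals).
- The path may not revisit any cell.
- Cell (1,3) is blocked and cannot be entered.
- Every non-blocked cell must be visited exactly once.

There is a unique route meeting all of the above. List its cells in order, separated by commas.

Need to visit all 8 open cells exactly once, starting at (3,3) and ending at (1,2).
Cell (3,1) has only two open neighbours ((2,1) and (3,2)), so the path must pass straight through it: one of those is the cell it's entered from and the other is where it exits.
Route from (3,3): up 1 to (2,3), left 1 to (2,2), down 1 to (3,2), left 1 to (3,1), up 2 to (1,1), right 1 to (1,2) — 7 moves in all.
Check: all 8 open cells covered.

(3,3), (2,3), (2,2), (3,2), (3,1), (2,1), (1,1), (1,2)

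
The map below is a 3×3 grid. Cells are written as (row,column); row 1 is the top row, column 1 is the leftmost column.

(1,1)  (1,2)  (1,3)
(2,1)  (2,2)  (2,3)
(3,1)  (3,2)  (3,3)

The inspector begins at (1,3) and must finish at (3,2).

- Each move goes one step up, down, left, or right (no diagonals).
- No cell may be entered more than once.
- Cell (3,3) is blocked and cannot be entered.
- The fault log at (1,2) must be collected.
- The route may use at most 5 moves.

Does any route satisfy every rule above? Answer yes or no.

One route that works: (1,3) → (1,2) → (2,2) → (3,2).

yes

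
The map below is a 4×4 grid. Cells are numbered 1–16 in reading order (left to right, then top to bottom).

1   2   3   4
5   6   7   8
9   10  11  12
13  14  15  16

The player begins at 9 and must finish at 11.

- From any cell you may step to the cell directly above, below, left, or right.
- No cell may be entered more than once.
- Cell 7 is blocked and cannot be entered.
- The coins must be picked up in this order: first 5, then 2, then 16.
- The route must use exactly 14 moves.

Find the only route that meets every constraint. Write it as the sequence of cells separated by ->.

9 -> 13 -> 14 -> 10 -> 6 -> 5 -> 1 -> 2 -> 3 -> 4 -> 8 -> 12 -> 16 -> 15 -> 11

The waypoints must appear in the order 5, 2, 16, with no cell reused.
Route from 9: down 1 to 13, right 1 to 14, up 2 to 6, left 1 to 5, up 1 to 1, right 3 to 4, down 3 to 16, left 1 to 15, up 1 to 11 — 14 moves in all.
Check: order respected (5 at step 5, 2 at step 7, 16 at step 12); 14 moves as required.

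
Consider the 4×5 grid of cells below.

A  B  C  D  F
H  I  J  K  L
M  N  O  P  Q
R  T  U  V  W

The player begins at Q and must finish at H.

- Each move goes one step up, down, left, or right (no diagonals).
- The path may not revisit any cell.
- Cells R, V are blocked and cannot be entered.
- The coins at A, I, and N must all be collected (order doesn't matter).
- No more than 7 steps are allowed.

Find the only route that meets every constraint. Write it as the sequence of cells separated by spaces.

Any route must reach A, I, and N and still end at H within 7 moves, so the order of the required stops is forced.
Route from Q: left 3 to N, up 2 to B, left 1 to A, down 1 to H — 7 moves in all.
Check: all required cells visited; 7 ≤ 7 moves.

Q P O N I B A H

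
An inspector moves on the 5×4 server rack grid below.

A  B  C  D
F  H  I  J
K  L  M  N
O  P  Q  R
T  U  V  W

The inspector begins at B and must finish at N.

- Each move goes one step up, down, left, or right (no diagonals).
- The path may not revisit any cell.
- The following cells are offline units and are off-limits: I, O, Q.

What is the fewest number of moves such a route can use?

4

The Manhattan distance from B to N is |1−3| + |2−4| = 4, so at least 4 moves are needed.
A route of 4 moves achieves this: B → H → L → M → N.
Since 4 matches the lower bound, it is optimal.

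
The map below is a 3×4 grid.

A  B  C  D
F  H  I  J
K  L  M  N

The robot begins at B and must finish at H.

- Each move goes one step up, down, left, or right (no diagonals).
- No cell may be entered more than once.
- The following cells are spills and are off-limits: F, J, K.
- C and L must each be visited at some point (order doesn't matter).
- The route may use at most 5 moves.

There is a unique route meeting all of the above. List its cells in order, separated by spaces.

B C I M L H

Any route must reach C and L and still end at H within 5 moves, so the order of the required stops is forced.
Route from B: right 1 to C, down 2 to M, left 1 to L, up 1 to H — 5 moves in all.
Check: all required cells visited; 5 ≤ 5 moves.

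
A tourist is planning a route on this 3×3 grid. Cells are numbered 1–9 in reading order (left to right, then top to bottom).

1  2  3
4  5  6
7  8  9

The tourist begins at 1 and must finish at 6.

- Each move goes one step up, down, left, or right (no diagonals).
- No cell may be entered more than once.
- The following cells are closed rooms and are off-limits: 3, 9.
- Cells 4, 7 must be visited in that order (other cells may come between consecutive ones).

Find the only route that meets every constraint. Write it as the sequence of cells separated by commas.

The waypoints must appear in the order 4, 7, with no cell reused.
Route from 1: down 2 to 7, right 1 to 8, up 1 to 5, right 1 to 6 — 5 moves in all.
Check: order respected (4 at step 1, 7 at step 2).

1, 4, 7, 8, 5, 6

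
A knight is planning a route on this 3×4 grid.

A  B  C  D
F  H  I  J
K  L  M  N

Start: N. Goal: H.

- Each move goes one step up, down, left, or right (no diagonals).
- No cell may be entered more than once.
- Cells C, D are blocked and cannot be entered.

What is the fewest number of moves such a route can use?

3

The Manhattan distance from N to H is |3−2| + |4−2| = 3, so at least 3 moves are needed.
A route of 3 moves achieves this: N → J → I → H.
Since 3 matches the lower bound, it is optimal.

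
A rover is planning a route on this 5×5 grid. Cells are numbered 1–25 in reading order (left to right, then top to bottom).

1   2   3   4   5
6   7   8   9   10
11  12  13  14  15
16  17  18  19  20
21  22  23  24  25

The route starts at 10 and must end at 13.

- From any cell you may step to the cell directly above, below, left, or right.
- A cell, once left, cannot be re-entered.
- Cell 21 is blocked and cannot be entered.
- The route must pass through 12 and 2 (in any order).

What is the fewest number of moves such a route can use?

Any route passes through 12 and 2 in some order between 10 and 13. Summing Manhattan distances along each leg and taking the cheapest ordering (10 → 2 → 12 → 13) gives a lower bound of 4 + 2 + 1 = 7 moves.
A route of 7 moves achieves this: 10 → 5 → 4 → 3 → 2 → 7 → 12 → 13.
Since 7 matches the lower bound, it is optimal.

7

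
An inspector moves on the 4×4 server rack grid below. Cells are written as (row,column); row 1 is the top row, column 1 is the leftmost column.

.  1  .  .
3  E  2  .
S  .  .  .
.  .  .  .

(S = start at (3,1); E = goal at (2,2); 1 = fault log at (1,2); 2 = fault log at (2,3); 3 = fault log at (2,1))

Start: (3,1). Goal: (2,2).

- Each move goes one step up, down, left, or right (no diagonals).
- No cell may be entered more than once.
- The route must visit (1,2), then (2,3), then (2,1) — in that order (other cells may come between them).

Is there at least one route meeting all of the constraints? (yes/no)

no

Ignoring the required order, 35 revisit-free routes from (3,1) to (2,2) pass through all of (1,2), (2,3), and (2,1); the waypoint orders that occur are (2,3) → (1,2) → (2,1) (20); (2,1) → (1,2) → (2,3) (15) — never (1,2) → (2,3) → (2,1).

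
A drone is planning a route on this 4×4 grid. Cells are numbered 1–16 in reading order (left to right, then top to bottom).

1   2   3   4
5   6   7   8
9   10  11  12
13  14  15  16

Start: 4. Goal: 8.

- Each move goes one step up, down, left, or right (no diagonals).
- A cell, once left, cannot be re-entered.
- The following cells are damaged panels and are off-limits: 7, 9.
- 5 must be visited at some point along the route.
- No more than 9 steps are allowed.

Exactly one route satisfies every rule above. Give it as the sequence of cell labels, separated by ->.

The budget equals the shortest possible length, so every move has to be on a shortest route through the required cells.
Route from 4: left 3 to 1, down 1 to 5, right 1 to 6, down 1 to 10, right 2 to 12, up 1 to 8 — 9 moves in all.
Check: all required cells visited; 9 ≤ 9 moves.

4 -> 3 -> 2 -> 1 -> 5 -> 6 -> 10 -> 11 -> 12 -> 8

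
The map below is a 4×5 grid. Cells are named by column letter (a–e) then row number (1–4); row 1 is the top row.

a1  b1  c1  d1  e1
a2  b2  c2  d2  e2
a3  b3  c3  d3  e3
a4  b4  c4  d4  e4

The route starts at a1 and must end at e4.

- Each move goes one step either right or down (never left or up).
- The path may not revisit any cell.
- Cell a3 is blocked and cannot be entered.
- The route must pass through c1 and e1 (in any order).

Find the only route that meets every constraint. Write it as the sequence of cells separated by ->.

Moves only go right or down, so the column and row indices never decrease.
Route from a1: 4× right (reaching e1), 3× down (reaching e4) — 7 moves in all.
Check: all required cells visited.

a1 -> b1 -> c1 -> d1 -> e1 -> e2 -> e3 -> e4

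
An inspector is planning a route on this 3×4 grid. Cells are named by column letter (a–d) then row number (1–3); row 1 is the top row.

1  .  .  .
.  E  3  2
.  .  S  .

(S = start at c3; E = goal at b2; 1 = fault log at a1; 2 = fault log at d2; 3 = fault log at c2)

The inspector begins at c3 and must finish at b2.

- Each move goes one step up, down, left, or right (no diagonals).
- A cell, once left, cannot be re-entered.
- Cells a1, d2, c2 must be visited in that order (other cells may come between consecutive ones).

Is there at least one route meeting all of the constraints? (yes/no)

One route that works: c3 → b3 → a3 → a2 → a1 → b1 → c1 → d1 → d2 → c2 → b2.

yes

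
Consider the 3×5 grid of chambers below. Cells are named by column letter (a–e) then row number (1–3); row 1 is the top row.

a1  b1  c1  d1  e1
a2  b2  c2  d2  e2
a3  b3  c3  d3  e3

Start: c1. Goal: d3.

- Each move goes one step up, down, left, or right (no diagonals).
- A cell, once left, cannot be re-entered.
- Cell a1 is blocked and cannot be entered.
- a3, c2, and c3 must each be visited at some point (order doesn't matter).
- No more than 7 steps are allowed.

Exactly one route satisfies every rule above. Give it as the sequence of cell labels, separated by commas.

The budget equals the shortest possible length, so every move has to be on a shortest route through the required cells.
Route from c1: down 1 to c2, left 2 to a2, down 1 to a3, right 3 to d3 — 7 moves in all.
Check: all required cells visited; 7 ≤ 7 moves.

c1, c2, b2, a2, a3, b3, c3, d3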